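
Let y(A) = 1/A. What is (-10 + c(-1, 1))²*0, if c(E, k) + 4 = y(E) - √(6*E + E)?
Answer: 0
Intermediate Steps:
c(E, k) = -4 + 1/E - √7*√E (c(E, k) = -4 + (1/E - √(6*E + E)) = -4 + (1/E - √(7*E)) = -4 + (1/E - √7*√E) = -4 + 1/E - √7*√E)
(-10 + c(-1, 1))²*0 = (-10 + (-4 + 1/(-1) - √7*√(-1)))²*0 = (-10 + (-4 - 1 - √7*I))²*0 = (-10 + (-4 - 1 - I*√7))²*0 = (-10 + (-5 - I*√7))²*0 = (-15 - I*√7)²*0 = 0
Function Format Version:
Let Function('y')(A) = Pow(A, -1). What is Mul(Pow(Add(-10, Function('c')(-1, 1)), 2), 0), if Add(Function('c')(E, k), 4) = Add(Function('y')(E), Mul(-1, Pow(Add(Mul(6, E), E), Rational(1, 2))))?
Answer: 0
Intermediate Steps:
Function('c')(E, k) = Add(-4, Pow(E, -1), Mul(-1, Pow(7, Rational(1, 2)), Pow(E, Rational(1, 2)))) (Function('c')(E, k) = Add(-4, Add(Pow(E, -1), Mul(-1, Pow(Add(Mul(6, E), E), Rational(1, 2))))) = Add(-4, Add(Pow(E, -1), Mul(-1, Pow(Mul(7, E), Rational(1, 2))))) = Add(-4, Add(Pow(E, -1), Mul(-1, Mul(Pow(7, Rational(1, 2)), Pow(E, Rational(1, 2)))))) = Add(-4, Add(Pow(E, -1), Mul(-1, Pow(7, Rational(1, 2)), Pow(E, Rational(1, 2))))) = Add(-4, Pow(E, -1), Mul(-1, Pow(7, Rational(1, 2)), Pow(E, Rational(1, 2)))))
Mul(Pow(Add(-10, Function('c')(-1, 1)), 2), 0) = Mul(Pow(Add(-10, Add(-4, Pow(-1, -1), Mul(-1, Pow(7, Rational(1, 2)), Pow(-1, Rational(1, 2))))), 2), 0) = Mul(Pow(Add(-10, Add(-4, -1, Mul(-1, Pow(7, Rational(1, 2)), I))), 2), 0) = Mul(Pow(Add(-10, Add(-4, -1, Mul(-1, I, Pow(7, Rational(1, 2))))), 2), 0) = Mul(Pow(Add(-10, Add(-5, Mul(-1, I, Pow(7, Rational(1, 2))))), 2), 0) = Mul(Pow(Add(-15, Mul(-1, I, Pow(7, Rational(1, 2)))), 2), 0) = 0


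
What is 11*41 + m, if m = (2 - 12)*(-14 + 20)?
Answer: 391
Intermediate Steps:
m = -60 (m = -10*6 = -60)
11*41 + m = 11*41 - 60 = 451 - 60 = 391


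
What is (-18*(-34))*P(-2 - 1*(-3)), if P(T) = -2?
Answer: -1224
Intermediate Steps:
(-18*(-34))*P(-2 - 1*(-3)) = -18*(-34)*(-2) = 612*(-2) = -1224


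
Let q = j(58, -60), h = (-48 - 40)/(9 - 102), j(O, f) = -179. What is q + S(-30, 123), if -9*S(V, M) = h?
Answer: -149911/837 ≈ -179.11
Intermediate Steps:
h = 88/93 (h = -88/(-93) = -88*(-1/93) = 88/93 ≈ 0.94624)
S(V, M) = -88/837 (S(V, M) = -⅑*88/93 = -88/837)
q = -179
q + S(-30, 123) = -179 - 88/837 = -149911/837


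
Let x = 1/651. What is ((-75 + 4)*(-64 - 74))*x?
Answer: 3266/217 ≈ 15.051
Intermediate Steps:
x = 1/651 ≈ 0.0015361
((-75 + 4)*(-64 - 74))*x = ((-75 + 4)*(-64 - 74))*(1/651) = -71*(-138)*(1/651) = 9798*(1/651) = 3266/217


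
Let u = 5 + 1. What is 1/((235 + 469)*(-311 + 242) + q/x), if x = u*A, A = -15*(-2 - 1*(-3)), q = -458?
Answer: -45/2185691 ≈ -2.0588e-5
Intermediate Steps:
u = 6
A = -15 (A = -15*(-2 + 3) = -15*1 = -15)
x = -90 (x = 6*(-15) = -90)
1/((235 + 469)*(-311 + 242) + q/x) = 1/((235 + 469)*(-311 + 242) - 458/(-90)) = 1/(704*(-69) - 458*(-1/90)) = 1/(-48576 + 229/45) = 1/(-2185691/45) = -45/2185691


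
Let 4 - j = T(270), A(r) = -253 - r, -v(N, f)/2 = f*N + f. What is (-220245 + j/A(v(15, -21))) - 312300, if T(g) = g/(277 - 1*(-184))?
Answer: -227090503199/426425 ≈ -5.3255e+5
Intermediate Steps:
v(N, f) = -2*f - 2*N*f (v(N, f) = -2*(f*N + f) = -2*(N*f + f) = -2*(f + N*f) = -2*f - 2*N*f)
T(g) = g/461 (T(g) = g/(277 + 184) = g/461)
j = 1574/461 (j = 4 - 270/461 = 1574/461 ≈ 3.4143)
(-220245 + j/A(v(15, -21))) - 312300 = (-220245 + 1574/(461*(-253 - (-2)*(-21)*(1 + 15)))) - 312300 = (-220245 + 1574/(461*(-253 - (-2)*(-21)*16))) - 312300 = (-220245 + 1574/(461*(-253 - 1*672))) - 312300 = (-220245 + 1574/(461*(-253 - 672))) - 312300 = (-220245 + (1574/461)/(-925)) - 312300 = (-220245 + (1574/461)*(-1/925)) - 312300 = (-220245 - 1574/426425) - 312300 = -93917975699/426425 - 312300 = -227090503199/426425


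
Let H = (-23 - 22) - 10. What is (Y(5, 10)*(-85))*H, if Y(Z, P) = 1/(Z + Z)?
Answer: 935/2 ≈ 467.50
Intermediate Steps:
H = -55 (H = -45 - 10 = -55)
Y(Z, P) = 1/(2*Z)
(Y(5, 10)*(-85))*H = (((½)/5)*(-85))*(-55) = (((½)*(⅕))*(-85))*(-55) = ((⅒)*(-85))*(-55) = -17/2*(-55) = 935/2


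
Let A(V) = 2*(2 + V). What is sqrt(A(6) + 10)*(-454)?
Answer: -454*sqrt(26) ≈ -2315.0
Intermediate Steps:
A(V) = 4 + 2*V
sqrt(A(6) + 10)*(-454) = sqrt((4 + 2*6) + 10)*(-454) = sqrt((4 + 12) + 10)*(-454) = sqrt(16 + 10)*(-454) = sqrt(26)*(-454) = -454*sqrt(26)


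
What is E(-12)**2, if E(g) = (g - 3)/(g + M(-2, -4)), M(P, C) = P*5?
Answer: 225/484 ≈ 0.46488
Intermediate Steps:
M(P, C) = 5*P
E(g) = (-3 + g)/(-10 + g) (E(g) = (g - 3)/(g + 5*(-2)) = (-3 + g)/(g - 10) = (-3 + g)/(-10 + g))
E(-12)**2 = ((-3 - 12)/(-10 - 12))**2 = (-15/(-22))**2 = (-1/22*(-15))**2 = (15/22)**2 = 225/484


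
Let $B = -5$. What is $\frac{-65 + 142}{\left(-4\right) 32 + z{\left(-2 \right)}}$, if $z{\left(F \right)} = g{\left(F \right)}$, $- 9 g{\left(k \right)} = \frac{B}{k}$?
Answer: $- \frac{1386}{2309} \approx -0.60026$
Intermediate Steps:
$g{\left(k \right)} = \frac{5}{9 k}$ ($g{\left(k \right)} = - \frac{\left(-5\right) \frac{1}{k}}{9} = \frac{5}{9 k}$)
$z{\left(F \right)} = \frac{5}{9 F}$
$\frac{-65 + 142}{\left(-4\right) 32 + z{\left(-2 \right)}} = \frac{-65 + 142}{\left(-4\right) 32 + \frac{5}{9 \left(-2\right)}} = \frac{77}{-128 + \frac{5}{9} \left(- \frac{1}{2}\right)} = \frac{77}{-128 - \frac{5}{18}} = \frac{77}{- \frac{2309}{18}} = 77 \left(- \frac{18}{2309}\right) = - \frac{1386}{2309}$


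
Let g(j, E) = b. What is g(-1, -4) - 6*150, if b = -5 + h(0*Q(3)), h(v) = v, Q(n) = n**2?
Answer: -905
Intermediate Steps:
b = -5 (b = -5 + 0*3**2 = -5 + 0*9 = -5 + 0 = -5)
g(j, E) = -5
g(-1, -4) - 6*150 = -5 - 6*150 = -5 - 900 = -905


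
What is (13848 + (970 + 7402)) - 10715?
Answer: 11505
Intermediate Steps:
(13848 + (970 + 7402)) - 10715 = (13848 + 8372) - 10715 = 22220 - 10715 = 11505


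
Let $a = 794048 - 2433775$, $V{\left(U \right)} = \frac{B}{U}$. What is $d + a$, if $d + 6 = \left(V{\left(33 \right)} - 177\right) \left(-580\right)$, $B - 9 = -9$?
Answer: $-1537073$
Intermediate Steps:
$B = 0$ ($B = 9 - 9 = 0$)
$V{\left(U \right)} = 0$ ($V{\left(U \right)} = \frac{0}{U} = 0$)
$d = 102654$ ($d = -6 + \left(0 - 177\right) \left(-580\right) = -6 - -102660 = -6 + 102660 = 102654$)
$a = -1639727$
$d + a = 102654 - 1639727 = -1537073$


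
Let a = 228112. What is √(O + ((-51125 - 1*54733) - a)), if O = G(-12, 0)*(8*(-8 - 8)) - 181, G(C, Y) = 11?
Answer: 29*I*√399 ≈ 579.27*I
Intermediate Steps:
O = -1589 (O = 11*(8*(-8 - 8)) - 181 = 11*(8*(-16)) - 181 = 11*(-128) - 181 = -1408 - 181 = -1589)
√(O + ((-51125 - 1*54733) - a)) = √(-1589 + ((-51125 - 1*54733) - 1*228112)) = √(-1589 + ((-51125 - 54733) - 228112)) = √(-1589 + (-105858 - 228112)) = √(-1589 - 333970) = √(-335559) = 29*I*√399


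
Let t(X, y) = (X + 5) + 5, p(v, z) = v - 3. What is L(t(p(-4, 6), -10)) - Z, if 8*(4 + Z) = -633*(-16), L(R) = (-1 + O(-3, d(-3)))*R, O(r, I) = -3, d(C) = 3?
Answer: -1274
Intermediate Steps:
p(v, z) = -3 + v
t(X, y) = 10 + X (t(X, y) = (5 + X) + 5 = 10 + X)
L(R) = -4*R (L(R) = (-1 - 3)*R = -4*R)
Z = 1262 (Z = -4 + (-633*(-16))/8 = -4 + (⅛)*10128 = -4 + 1266 = 1262)
L(t(p(-4, 6), -10)) - Z = -4*(10 + (-3 - 4)) - 1*1262 = -4*(10 - 7) - 1262 = -4*3 - 1262 = -12 - 1262 = -1274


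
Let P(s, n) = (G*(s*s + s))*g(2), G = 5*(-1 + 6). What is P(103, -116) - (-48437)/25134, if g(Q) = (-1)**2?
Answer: 6730933637/25134 ≈ 2.6780e+5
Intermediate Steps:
G = 25 (G = 5*5 = 25)
g(Q) = 1
P(s, n) = 25*s + 25*s**2 (P(s, n) = (25*(s*s + s))*1 = (25*(s**2 + s))*1 = (25*(s + s**2))*1 = (25*s + 25*s**2)*1 = 25*s + 25*s**2)
P(103, -116) - (-48437)/25134 = 25*103*(1 + 103) - (-48437)/25134 = 25*103*104 - (-48437)/25134 = 267800 - 1*(-48437/25134) = 267800 + 48437/25134 = 6730933637/25134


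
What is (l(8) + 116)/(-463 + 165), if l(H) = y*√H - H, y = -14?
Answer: -54/149 + 14*√2/149 ≈ -0.22954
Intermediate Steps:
l(H) = -H - 14*√H (l(H) = -14*√H - H = -H - 14*√H)
(l(8) + 116)/(-463 + 165) = ((-1*8 - 28*√2) + 116)/(-463 + 165) = ((-8 - 28*√2) + 116)/(-298) = ((-8 - 28*√2) + 116)*(-1/298) = (108 - 28*√2)*(-1/298) = -54/149 + 14*√2/149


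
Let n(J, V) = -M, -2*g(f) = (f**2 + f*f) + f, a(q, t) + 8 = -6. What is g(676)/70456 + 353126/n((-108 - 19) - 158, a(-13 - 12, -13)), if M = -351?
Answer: 12359664121/12365028 ≈ 999.57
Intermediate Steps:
a(q, t) = -14 (a(q, t) = -8 - 6 = -14)
g(f) = -f**2 - f/2 (g(f) = -((f**2 + f*f) + f)/2 = -((f**2 + f**2) + f)/2 = -(2*f**2 + f)/2 = -(f + 2*f**2)/2 = -f**2 - f/2)
n(J, V) = 351 (n(J, V) = -1*(-351) = 351)
g(676)/70456 + 353126/n((-108 - 19) - 158, a(-13 - 12, -13)) = -1*676*(1/2 + 676)/70456 + 353126/351 = -1*676*1353/2*(1/70456) + 353126*(1/351) = -457314*1/70456 + 353126/351 = -228657/35228 + 353126/351 = 12359664121/12365028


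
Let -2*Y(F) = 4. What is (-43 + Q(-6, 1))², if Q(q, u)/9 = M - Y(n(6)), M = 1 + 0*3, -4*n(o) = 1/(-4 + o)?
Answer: 256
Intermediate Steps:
n(o) = -1/(4*(-4 + o))
Y(F) = -2 (Y(F) = -½*4 = -2)
M = 1 (M = 1 + 0 = 1)
Q(q, u) = 27 (Q(q, u) = 9*(1 - 1*(-2)) = 9*(1 + 2) = 9*3 = 27)
(-43 + Q(-6, 1))² = (-43 + 27)² = (-16)² = 256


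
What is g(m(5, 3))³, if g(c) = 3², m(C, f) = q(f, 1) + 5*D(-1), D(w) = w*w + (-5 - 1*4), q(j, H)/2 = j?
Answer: 729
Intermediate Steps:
q(j, H) = 2*j
D(w) = -9 + w² (D(w) = w² + (-5 - 4) = w² - 9 = -9 + w²)
m(C, f) = -40 + 2*f (m(C, f) = 2*f + 5*(-9 + (-1)²) = 2*f + 5*(-9 + 1) = 2*f + 5*(-8) = 2*f - 40 = -40 + 2*f)
g(c) = 9
g(m(5, 3))³ = 9³ = 729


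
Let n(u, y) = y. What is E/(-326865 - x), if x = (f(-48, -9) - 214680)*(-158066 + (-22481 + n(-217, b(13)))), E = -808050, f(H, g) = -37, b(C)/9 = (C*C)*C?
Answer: 808050/34521237823 ≈ 2.3407e-5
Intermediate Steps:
b(C) = 9*C³ (b(C) = 9*((C*C)*C) = 9*(C²*C) = 9*C³)
x = 34520910958 (x = (-37 - 214680)*(-158066 + (-22481 + 9*13³)) = -214717*(-158066 + (-22481 + 9*2197)) = -214717*(-158066 + (-22481 + 19773)) = -214717*(-158066 - 2708) = -214717*(-160774) = 34520910958)
E/(-326865 - x) = -808050/(-326865 - 1*34520910958) = -808050/(-326865 - 34520910958) = -808050/(-34521237823) = -808050*(-1/34521237823) = 808050/34521237823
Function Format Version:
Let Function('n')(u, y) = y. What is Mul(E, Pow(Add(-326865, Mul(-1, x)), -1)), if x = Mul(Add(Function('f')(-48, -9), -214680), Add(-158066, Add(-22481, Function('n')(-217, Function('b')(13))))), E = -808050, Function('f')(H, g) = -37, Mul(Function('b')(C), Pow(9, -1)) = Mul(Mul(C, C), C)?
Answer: Rational(808050, 34521237823) ≈ 2.3407e-5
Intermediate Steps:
Function('b')(C) = Mul(9, Pow(C, 3)) (Function('b')(C) = Mul(9, Mul(Mul(C, C), C)) = Mul(9, Mul(Pow(C, 2), C)) = Mul(9, Pow(C, 3)))
x = 34520910958 (x = Mul(Add(-37, -214680), Add(-158066, Add(-22481, Mul(9, Pow(13, 3))))) = Mul(-214717, Add(-158066, Add(-22481, Mul(9, 2197)))) = Mul(-214717, Add(-158066, Add(-22481, 19773))) = Mul(-214717, Add(-158066, -2708)) = Mul(-214717, -160774) = 34520910958)
Mul(E, Pow(Add(-326865, Mul(-1, x)), -1)) = Mul(-808050, Pow(Add(-326865, Mul(-1, 34520910958)), -1)) = Mul(-808050, Pow(Add(-326865, -34520910958), -1)) = Mul(-808050, Pow(-34521237823, -1)) = Mul(-808050, Rational(-1, 34521237823)) = Rational(808050, 34521237823)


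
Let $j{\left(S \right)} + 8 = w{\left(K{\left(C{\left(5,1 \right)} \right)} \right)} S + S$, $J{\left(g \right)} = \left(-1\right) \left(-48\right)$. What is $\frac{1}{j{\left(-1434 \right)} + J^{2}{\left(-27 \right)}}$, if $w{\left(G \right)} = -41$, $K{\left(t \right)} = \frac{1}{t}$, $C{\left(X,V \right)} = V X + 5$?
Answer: $\frac{1}{59656} \approx 1.6763 \cdot 10^{-5}$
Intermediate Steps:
$J{\left(g \right)} = 48$
$C{\left(X,V \right)} = 5 + V X$
$j{\left(S \right)} = -8 - 40 S$ ($j{\left(S \right)} = -8 + \left(- 41 S + S\right) = -8 - 40 S$)
$\frac{1}{j{\left(-1434 \right)} + J^{2}{\left(-27 \right)}} = \frac{1}{\left(-8 - -57360\right) + 48^{2}} = \frac{1}{\left(-8 + 57360\right) + 2304} = \frac{1}{57352 + 2304} = \frac{1}{59656}$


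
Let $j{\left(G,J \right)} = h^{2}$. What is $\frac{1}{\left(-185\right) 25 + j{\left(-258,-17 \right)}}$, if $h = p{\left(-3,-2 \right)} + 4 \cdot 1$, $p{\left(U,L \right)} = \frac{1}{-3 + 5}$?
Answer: $- \frac{4}{18419} \approx -0.00021717$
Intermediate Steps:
$p{\left(U,L \right)} = \frac{1}{2}$
$h = \frac{9}{2}$ ($h = \frac{1}{2} + 4 \cdot 1 = \frac{1}{2} + 4 = \frac{9}{2} \approx 4.5$)
$j{\left(G,J \right)} = \frac{81}{4}$ ($j{\left(G,J \right)} = \left(\frac{9}{2}\right)^{2} = \frac{81}{4}$)
$\frac{1}{\left(-185\right) 25 + j{\left(-258,-17 \right)}} = \frac{1}{\left(-185\right) 25 + \frac{81}{4}} = \frac{1}{-4625 + \frac{81}{4}} = \frac{1}{- \frac{18419}{4}} = - \frac{4}{18419}$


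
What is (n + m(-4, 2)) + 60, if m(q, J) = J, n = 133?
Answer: 195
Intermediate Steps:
(n + m(-4, 2)) + 60 = (133 + 2) + 60 = 135 + 60 = 195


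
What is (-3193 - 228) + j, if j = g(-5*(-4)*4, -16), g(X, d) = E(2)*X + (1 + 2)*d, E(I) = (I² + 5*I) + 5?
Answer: -1949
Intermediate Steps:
E(I) = 5 + I² + 5*I
g(X, d) = 3*d + 19*X (g(X, d) = (5 + 2² + 5*2)*X + (1 + 2)*d = (5 + 4 + 10)*X + 3*d = 19*X + 3*d = 3*d + 19*X)
j = 1472 (j = 3*(-16) + 19*(-5*(-4)*4) = -48 + 19*(20*4) = -48 + 19*80 = -48 + 1520 = 1472)
(-3193 - 228) + j = (-3193 - 228) + 1472 = -3421 + 1472 = -1949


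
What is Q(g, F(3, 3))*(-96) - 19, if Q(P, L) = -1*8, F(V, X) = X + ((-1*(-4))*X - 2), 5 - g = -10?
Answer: 749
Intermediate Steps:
g = 15 (g = 5 - 1*(-10) = 5 + 10 = 15)
F(V, X) = -2 + 5*X (F(V, X) = X + (4*X - 2) = X + (-2 + 4*X) = -2 + 5*X)
Q(P, L) = -8
Q(g, F(3, 3))*(-96) - 19 = -8*(-96) - 19 = 768 - 19 = 749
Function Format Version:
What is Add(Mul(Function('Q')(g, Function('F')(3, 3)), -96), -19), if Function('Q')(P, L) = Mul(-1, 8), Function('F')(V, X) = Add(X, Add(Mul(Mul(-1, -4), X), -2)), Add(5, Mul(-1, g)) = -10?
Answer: 749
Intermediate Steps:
g = 15 (g = Add(5, Mul(-1, -10)) = Add(5, 10) = 15)
Function('F')(V, X) = Add(-2, Mul(5, X)) (Function('F')(V, X) = Add(X, Add(Mul(4, X), -2)) = Add(X, Add(-2, Mul(4, X))) = Add(-2, Mul(5, X)))
Function('Q')(P, L) = -8
Add(Mul(Function('Q')(g, Function('F')(3, 3)), -96), -19) = Add(Mul(-8, -96), -19) = Add(768, -19) = 749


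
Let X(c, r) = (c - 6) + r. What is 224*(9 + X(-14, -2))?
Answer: -2912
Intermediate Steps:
X(c, r) = -6 + c + r (X(c, r) = (-6 + c) + r = -6 + c + r)
224*(9 + X(-14, -2)) = 224*(9 + (-6 - 14 - 2)) = 224*(9 - 22) = 224*(-13) = -2912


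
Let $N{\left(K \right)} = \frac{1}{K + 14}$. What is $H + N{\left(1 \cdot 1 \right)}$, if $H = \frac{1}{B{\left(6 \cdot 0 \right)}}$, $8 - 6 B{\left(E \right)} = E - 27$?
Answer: $\frac{5}{21} \approx 0.2381$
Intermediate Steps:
$B{\left(E \right)} = \frac{35}{6} - \frac{E}{6}$ ($B{\left(E \right)} = \frac{4}{3} - \frac{E - 27}{6} = \frac{4}{3} - \frac{-27 + E}{6} = \frac{4}{3} - \left(- \frac{9}{2} + \frac{E}{6}\right) = \frac{35}{6} - \frac{E}{6}$)
$N{\left(K \right)} = \frac{1}{14 + K}$
$H = \frac{6}{35}$ ($H = \frac{1}{\frac{35}{6} - \frac{6 \cdot 0}{6}} = \frac{1}{\frac{35}{6} - 0} = \frac{1}{\frac{35}{6} + 0} = \frac{1}{\frac{35}{6}} = \frac{6}{35} \approx 0.17143$)
$H + N{\left(1 \cdot 1 \right)} = \frac{6}{35} + \frac{1}{14 + 1 \cdot 1} = \frac{6}{35} + \frac{1}{14 + 1} = \frac{6}{35} + \frac{1}{15} = \frac{5}{21}$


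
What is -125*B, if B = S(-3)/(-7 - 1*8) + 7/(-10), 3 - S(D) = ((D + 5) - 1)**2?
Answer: 625/6 ≈ 104.17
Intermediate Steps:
S(D) = 3 - (4 + D)**2 (S(D) = 3 - ((D + 5) - 1)**2 = 3 - ((5 + D) - 1)**2 = 3 - (4 + D)**2)
B = -5/6 (B = (3 - (4 - 3)**2)/(-7 - 1*8) + 7/(-10) = (3 - 1*1**2)/(-7 - 8) + 7*(-1/10) = (3 - 1*1)/(-15) - 7/10 = (3 - 1)*(-1/15) - 7/10 = 2*(-1/15) - 7/10 = -2/15 - 7/10 = -5/6 ≈ -0.83333)
-125*B = -125*(-5/6) = 625/6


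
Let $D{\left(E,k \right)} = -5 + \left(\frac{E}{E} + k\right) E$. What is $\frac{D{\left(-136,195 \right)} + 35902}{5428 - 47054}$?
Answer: $- \frac{9241}{41626} \approx -0.222$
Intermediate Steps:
$D{\left(E,k \right)} = -5 + E \left(1 + k\right)$ ($D{\left(E,k \right)} = -5 + \left(1 + k\right) E = -5 + E \left(1 + k\right)$)
$\frac{D{\left(-136,195 \right)} + 35902}{5428 - 47054} = \frac{\left(-5 - 136 - 26520\right) + 35902}{5428 - 47054} = \frac{-26661 + 35902}{-41626} = 9241 \left(- \frac{1}{41626}\right) = - \frac{9241}{41626}$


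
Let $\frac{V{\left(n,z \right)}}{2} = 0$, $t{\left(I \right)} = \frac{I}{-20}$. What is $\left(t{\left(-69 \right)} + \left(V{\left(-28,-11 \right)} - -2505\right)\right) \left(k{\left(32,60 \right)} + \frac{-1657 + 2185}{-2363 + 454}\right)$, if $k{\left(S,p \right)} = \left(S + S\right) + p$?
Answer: $\frac{2962328943}{9545} \approx 3.1035 \cdot 10^{5}$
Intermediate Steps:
$t{\left(I \right)} = - \frac{I}{20}$ ($t{\left(I \right)} = I \left(- \frac{1}{20}\right) = - \frac{I}{20}$)
$V{\left(n,z \right)} = 0$ ($V{\left(n,z \right)} = 2 \cdot 0 = 0$)
$k{\left(S,p \right)} = p + 2 S$ ($k{\left(S,p \right)} = 2 S + p = p + 2 S$)
$\left(t{\left(-69 \right)} + \left(V{\left(-28,-11 \right)} - -2505\right)\right) \left(k{\left(32,60 \right)} + \frac{-1657 + 2185}{-2363 + 454}\right) = \left(\left(- \frac{1}{20}\right) \left(-69\right) + \left(0 - -2505\right)\right) \left(\left(60 + 2 \cdot 32\right) + \frac{-1657 + 2185}{-2363 + 454}\right) = \left(\frac{69}{20} + \left(0 + 2505\right)\right) \left(\left(60 + 64\right) + \frac{528}{-1909}\right) = \left(\frac{69}{20} + 2505\right) \left(124 + 528 \left(- \frac{1}{1909}\right)\right) = \frac{50169 \left(124 - \frac{528}{1909}\right)}{20} = \frac{50169}{20} \cdot \frac{236188}{1909} = \frac{2962328943}{9545}$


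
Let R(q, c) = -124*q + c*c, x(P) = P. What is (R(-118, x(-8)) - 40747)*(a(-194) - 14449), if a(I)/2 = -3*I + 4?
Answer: 345879127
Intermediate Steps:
a(I) = 8 - 6*I (a(I) = 2*(-3*I + 4) = 2*(4 - 3*I) = 8 - 6*I)
R(q, c) = c**2 - 124*q (R(q, c) = -124*q + c**2 = c**2 - 124*q)
(R(-118, x(-8)) - 40747)*(a(-194) - 14449) = (((-8)**2 - 124*(-118)) - 40747)*((8 - 6*(-194)) - 14449) = ((64 + 14632) - 40747)*((8 + 1164) - 14449) = (14696 - 40747)*(1172 - 14449) = -26051*(-13277) = 345879127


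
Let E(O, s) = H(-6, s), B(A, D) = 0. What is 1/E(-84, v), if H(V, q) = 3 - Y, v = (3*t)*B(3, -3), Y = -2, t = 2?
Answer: ⅕ ≈ 0.20000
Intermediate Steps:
v = 0 (v = (3*2)*0 = 6*0 = 0)
H(V, q) = 5 (H(V, q) = 3 - 1*(-2) = 3 + 2 = 5)
E(O, s) = 5
1/E(-84, v) = 1/5 = ⅕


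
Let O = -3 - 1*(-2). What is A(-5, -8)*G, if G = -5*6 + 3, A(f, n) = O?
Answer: 27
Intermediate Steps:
O = -1 (O = -3 + 2 = -1)
A(f, n) = -1
G = -27 (G = -30 + 3 = -27)
A(-5, -8)*G = -1*(-27) = 27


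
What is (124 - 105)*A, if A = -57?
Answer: -1083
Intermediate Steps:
(124 - 105)*A = (124 - 105)*(-57) = 19*(-57) = -1083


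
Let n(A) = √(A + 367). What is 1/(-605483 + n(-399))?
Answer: -605483/366609663321 - 4*I*√2/366609663321 ≈ -1.6516e-6 - 1.543e-11*I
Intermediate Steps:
n(A) = √(367 + A)
1/(-605483 + n(-399)) = 1/(-605483 + √(367 - 399)) = 1/(-605483 + √(-32)) = 1/(-605483 + 4*I*√2)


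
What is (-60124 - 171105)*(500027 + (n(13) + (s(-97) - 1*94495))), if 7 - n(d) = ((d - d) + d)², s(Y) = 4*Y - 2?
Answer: -93643120420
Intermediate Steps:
s(Y) = -2 + 4*Y
n(d) = 7 - d² (n(d) = 7 - ((d - d) + d)² = 7 - (0 + d)² = 7 - d²)
(-60124 - 171105)*(500027 + (n(13) + (s(-97) - 1*94495))) = (-60124 - 171105)*(500027 + ((7 - 1*13²) + ((-2 + 4*(-97)) - 1*94495))) = -231229*(500027 + ((7 - 1*169) + ((-2 - 388) - 94495))) = -231229*(500027 + ((7 - 169) + (-390 - 94495))) = -231229*(500027 + (-162 - 94885)) = -231229*(500027 - 95047) = -231229*404980 = -93643120420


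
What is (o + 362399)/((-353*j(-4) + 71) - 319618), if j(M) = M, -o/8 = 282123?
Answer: 378917/63627 ≈ 5.9553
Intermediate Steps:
o = -2256984 (o = -8*282123 = -2256984)
(o + 362399)/((-353*j(-4) + 71) - 319618) = (-2256984 + 362399)/((-353*(-4) + 71) - 319618) = -1894585/((1412 + 71) - 319618) = -1894585/(1483 - 319618) = -1894585/(-318135) = -1894585*(-1/318135) = 378917/63627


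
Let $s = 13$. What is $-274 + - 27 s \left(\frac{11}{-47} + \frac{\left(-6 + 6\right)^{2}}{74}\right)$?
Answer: $- \frac{9017}{47} \approx -191.85$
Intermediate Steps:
$-274 + - 27 s \left(\frac{11}{-47} + \frac{\left(-6 + 6\right)^{2}}{74}\right) = -274 + \left(-27\right) 13 \left(\frac{11}{-47} + \frac{\left(-6 + 6\right)^{2}}{74}\right) = -274 - 351 \left(11 \left(- \frac{1}{47}\right) + 0^{2} \cdot \frac{1}{74}\right) = -274 - 351 \left(- \frac{11}{47} + 0 \cdot \frac{1}{74}\right) = -274 - 351 \left(- \frac{11}{47} + 0\right) = -274 - - \frac{3861}{47} = -274 + \frac{3861}{47} = - \frac{9017}{47}$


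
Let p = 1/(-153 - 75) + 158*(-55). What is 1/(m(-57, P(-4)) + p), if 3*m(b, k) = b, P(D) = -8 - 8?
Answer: -228/1985653 ≈ -0.00011482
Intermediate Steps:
P(D) = -16
m(b, k) = b/3
p = -1981321/228 (p = 1/(-228) - 8690 = -1/228 - 8690 = -1981321/228 ≈ -8690.0)
1/(m(-57, P(-4)) + p) = 1/((⅓)*(-57) - 1981321/228) = 1/(-19 - 1981321/228) = 1/(-1985653/228) = -228/1985653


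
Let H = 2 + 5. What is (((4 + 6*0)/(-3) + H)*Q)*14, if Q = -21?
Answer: -1666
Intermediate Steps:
H = 7
(((4 + 6*0)/(-3) + H)*Q)*14 = (((4 + 6*0)/(-3) + 7)*(-21))*14 = ((-(4 + 0)/3 + 7)*(-21))*14 = ((-1/3*4 + 7)*(-21))*14 = ((-4/3 + 7)*(-21))*14 = ((17/3)*(-21))*14 = -119*14 = -1666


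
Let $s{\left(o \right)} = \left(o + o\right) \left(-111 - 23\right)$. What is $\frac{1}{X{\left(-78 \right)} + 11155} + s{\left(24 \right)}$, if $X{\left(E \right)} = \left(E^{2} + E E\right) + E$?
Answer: $- \frac{149511839}{23245} \approx -6432.0$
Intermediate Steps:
$X{\left(E \right)} = E + 2 E^{2}$ ($X{\left(E \right)} = \left(E^{2} + E^{2}\right) + E = 2 E^{2} + E = E + 2 E^{2}$)
$s{\left(o \right)} = - 268 o$ ($s{\left(o \right)} = 2 o \left(-134\right) = - 268 o$)
$\frac{1}{X{\left(-78 \right)} + 11155} + s{\left(24 \right)} = \frac{1}{- 78 \left(1 + 2 \left(-78\right)\right) + 11155} - 6432 = \frac{1}{- 78 \left(1 - 156\right) + 11155} - 6432 = \frac{1}{\left(-78\right) \left(-155\right) + 11155} - 6432 = \frac{1}{12090 + 11155} - 6432 = \frac{1}{23245} - 6432 = - \frac{149511839}{23245}$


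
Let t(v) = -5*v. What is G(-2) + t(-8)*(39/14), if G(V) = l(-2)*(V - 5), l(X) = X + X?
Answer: 976/7 ≈ 139.43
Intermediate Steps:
l(X) = 2*X
G(V) = 20 - 4*V (G(V) = (2*(-2))*(V - 5) = -4*(-5 + V) = 20 - 4*V)
G(-2) + t(-8)*(39/14) = (20 - 4*(-2)) + (-5*(-8))*(39/14) = (20 + 8) + 40*(39*(1/14)) = 28 + 40*(39/14) = 28 + 780/7 = 976/7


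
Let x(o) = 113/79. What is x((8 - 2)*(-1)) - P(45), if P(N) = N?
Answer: -3442/79 ≈ -43.570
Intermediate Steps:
x(o) = 113/79 (x(o) = 113*(1/79) = 113/79)
x((8 - 2)*(-1)) - P(45) = 113/79 - 1*45 = 113/79 - 45 = -3442/79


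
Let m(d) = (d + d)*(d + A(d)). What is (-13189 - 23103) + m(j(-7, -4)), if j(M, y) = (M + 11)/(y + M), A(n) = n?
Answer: -4391268/121 ≈ -36292.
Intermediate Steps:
j(M, y) = (11 + M)/(M + y)
m(d) = 4*d² (m(d) = (d + d)*(d + d) = (2*d)*(2*d) = 4*d²)
(-13189 - 23103) + m(j(-7, -4)) = (-13189 - 23103) + 4*((11 - 7)/(-7 - 4))² = -36292 + 4*(4/(-11))² = -36292 + 4*(-1/11*4)² = -36292 + 4*(-4/11)² = -36292 + 4*(16/121) = -36292 + 64/121 = -4391268/121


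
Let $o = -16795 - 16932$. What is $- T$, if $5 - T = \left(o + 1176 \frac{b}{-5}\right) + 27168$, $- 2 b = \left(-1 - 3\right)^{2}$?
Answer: $- \frac{23412}{5} \approx -4682.4$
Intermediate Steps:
$o = -33727$
$b = -8$ ($b = - \frac{\left(-1 - 3\right)^{2}}{2} = - \frac{\left(-4\right)^{2}}{2} = \left(- \frac{1}{2}\right) 16 = -8$)
$T = \frac{23412}{5}$ ($T = 5 - \left(\left(-33727 + 1176 \left(- \frac{8}{-5}\right)\right) + 27168\right) = 5 - \left(\left(-33727 + 1176 \left(\left(-8\right) \left(- \frac{1}{5}\right)\right)\right) + 27168\right) = 5 - \left(\left(-33727 + 1176 \cdot \frac{8}{5}\right) + 27168\right) = 5 - \left(\left(-33727 + \frac{9408}{5}\right) + 27168\right) = 5 - \left(- \frac{159227}{5} + 27168\right) = 5 - - \frac{23387}{5} = 5 + \frac{23387}{5} = \frac{23412}{5} \approx 4682.4$)
$- T = \left(-1\right) \frac{23412}{5} = - \frac{23412}{5}$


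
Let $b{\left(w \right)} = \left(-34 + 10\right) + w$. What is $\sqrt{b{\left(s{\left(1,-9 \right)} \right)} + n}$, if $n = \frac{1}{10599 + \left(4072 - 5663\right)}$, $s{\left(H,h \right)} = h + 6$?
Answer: $\frac{i \sqrt{136930045}}{2252} \approx 5.1961 i$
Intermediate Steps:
$s{\left(H,h \right)} = 6 + h$
$n = \frac{1}{9008}$ ($n = \frac{1}{10599 - 1591} = \frac{1}{9008} \approx 0.00011101$)
$b{\left(w \right)} = -24 + w$
$\sqrt{b{\left(s{\left(1,-9 \right)} \right)} + n} = \sqrt{\left(-24 + \left(6 - 9\right)\right) + \frac{1}{9008}} = \sqrt{\left(-24 - 3\right) + \frac{1}{9008}} = \sqrt{-27 + \frac{1}{9008}} = \sqrt{- \frac{243215}{9008}} = \frac{i \sqrt{136930045}}{2252}$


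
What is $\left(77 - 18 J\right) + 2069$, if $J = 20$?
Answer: $1786$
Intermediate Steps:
$\left(77 - 18 J\right) + 2069 = \left(77 - 360\right) + 2069 = -283 + 2069 = 1786$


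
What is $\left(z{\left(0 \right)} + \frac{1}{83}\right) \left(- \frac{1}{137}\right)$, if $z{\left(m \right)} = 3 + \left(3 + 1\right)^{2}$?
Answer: $- \frac{1578}{11371} \approx -0.13877$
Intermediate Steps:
$z{\left(m \right)} = 19$ ($z{\left(m \right)} = 3 + 4^{2} = 3 + 16 = 19$)
$\left(z{\left(0 \right)} + \frac{1}{83}\right) \left(- \frac{1}{137}\right) = \left(19 + \frac{1}{83}\right) \left(- \frac{1}{137}\right) = \left(19 + \frac{1}{83}\right) \left(\left(-1\right) \frac{1}{137}\right) = \frac{1578}{83} \left(- \frac{1}{137}\right) = - \frac{1578}{11371}$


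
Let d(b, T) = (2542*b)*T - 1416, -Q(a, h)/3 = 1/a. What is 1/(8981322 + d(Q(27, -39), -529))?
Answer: 9/82163872 ≈ 1.0954e-7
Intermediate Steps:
Q(a, h) = -3/a
d(b, T) = -1416 + 2542*T*b (d(b, T) = 2542*T*b - 1416 = -1416 + 2542*T*b)
1/(8981322 + d(Q(27, -39), -529)) = 1/(8981322 + (-1416 + 2542*(-529)*(-3/27))) = 1/(8981322 + (-1416 + 2542*(-529)*(-3*1/27))) = 1/(8981322 + (-1416 + 2542*(-529)*(-⅑))) = 1/(8981322 + (-1416 + 1344718/9)) = 1/(8981322 + 1331974/9) = 1/(82163872/9) = 9/82163872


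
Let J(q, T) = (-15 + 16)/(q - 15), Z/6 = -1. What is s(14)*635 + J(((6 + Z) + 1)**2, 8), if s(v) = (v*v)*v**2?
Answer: 341518239/14 ≈ 2.4394e+7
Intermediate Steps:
Z = -6 (Z = 6*(-1) = -6)
s(v) = v**4 (s(v) = v**2*v**2 = v**4)
J(q, T) = 1/(-15 + q)
s(14)*635 + J(((6 + Z) + 1)**2, 8) = 14**4*635 + 1/(-15 + ((6 - 6) + 1)**2) = 38416*635 + 1/(-15 + (0 + 1)**2) = 24394160 + 1/(-15 + 1**2) = 24394160 + 1/(-15 + 1) = 24394160 + 1/(-14) = 24394160 - 1/14 = 341518239/14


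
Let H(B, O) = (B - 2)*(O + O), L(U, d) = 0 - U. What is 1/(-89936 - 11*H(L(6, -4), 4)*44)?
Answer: -1/58960 ≈ -1.6961e-5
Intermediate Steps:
L(U, d) = -U
H(B, O) = 2*O*(-2 + B) (H(B, O) = (-2 + B)*(2*O) = 2*O*(-2 + B))
1/(-89936 - 11*H(L(6, -4), 4)*44) = 1/(-89936 - 22*4*(-2 - 1*6)*44) = 1/(-89936 - 22*4*(-2 - 6)*44) = 1/(-89936 - 22*4*(-8)*44) = 1/(-89936 - 11*(-64)*44) = 1/(-89936 + 704*44) = 1/(-89936 + 30976) = 1/(-58960) = -1/58960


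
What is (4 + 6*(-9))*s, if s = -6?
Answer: 300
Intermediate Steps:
(4 + 6*(-9))*s = (4 + 6*(-9))*(-6) = (4 - 54)*(-6) = -50*(-6) = 300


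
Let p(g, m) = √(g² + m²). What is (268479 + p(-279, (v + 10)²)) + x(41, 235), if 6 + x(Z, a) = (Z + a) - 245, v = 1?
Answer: 268504 + √92482 ≈ 2.6881e+5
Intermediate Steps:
x(Z, a) = -251 + Z + a (x(Z, a) = -6 + ((Z + a) - 245) = -6 + (-245 + Z + a) = -251 + Z + a)
(268479 + p(-279, (v + 10)²)) + x(41, 235) = (268479 + √((-279)² + ((1 + 10)²)²)) + (-251 + 41 + 235) = (268479 + √(77841 + (11²)²)) + 25 = (268479 + √(77841 + 121²)) + 25 = (268479 + √(77841 + 14641)) + 25 = (268479 + √92482) + 25 = 268504 + √92482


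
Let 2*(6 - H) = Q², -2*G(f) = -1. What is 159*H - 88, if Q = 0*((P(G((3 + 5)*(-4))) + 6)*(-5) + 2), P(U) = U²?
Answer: 866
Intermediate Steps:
G(f) = ½ (G(f) = -½*(-1) = ½)
Q = 0 (Q = 0*(((½)² + 6)*(-5) + 2) = 0*((¼ + 6)*(-5) + 2) = 0*((25/4)*(-5) + 2) = 0*(-125/4 + 2) = 0*(-117/4) = 0)
H = 6 (H = 6 - ½*0² = 6 - ½*0 = 6 + 0 = 6)
159*H - 88 = 159*6 - 88 = 954 - 88 = 866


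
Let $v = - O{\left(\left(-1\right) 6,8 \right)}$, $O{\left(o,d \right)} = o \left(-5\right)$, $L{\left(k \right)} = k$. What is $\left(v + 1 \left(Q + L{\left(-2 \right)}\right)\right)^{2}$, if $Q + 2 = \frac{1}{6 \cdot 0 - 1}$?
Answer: $1225$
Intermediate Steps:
$O{\left(o,d \right)} = - 5 o$
$v = -30$ ($v = - \left(-5\right) \left(\left(-1\right) 6\right) = - \left(-5\right) \left(-6\right) = \left(-1\right) 30 = -30$)
$Q = -3$ ($Q = -2 + \frac{1}{6 \cdot 0 - 1} = -2 + \frac{1}{0 - 1} = -2 + \frac{1}{-1} = -2 - 1 = -3$)
$\left(v + 1 \left(Q + L{\left(-2 \right)}\right)\right)^{2} = \left(-30 + 1 \left(-3 - 2\right)\right)^{2} = \left(-30 + 1 \left(-5\right)\right)^{2} = \left(-30 - 5\right)^{2} = \left(-35\right)^{2} = 1225$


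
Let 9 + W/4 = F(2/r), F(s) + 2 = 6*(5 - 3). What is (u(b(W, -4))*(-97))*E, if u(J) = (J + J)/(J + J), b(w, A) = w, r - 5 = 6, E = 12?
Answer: -1164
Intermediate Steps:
r = 11 (r = 5 + 6 = 11)
F(s) = 10 (F(s) = -2 + 6*(5 - 3) = -2 + 6*2 = -2 + 12 = 10)
W = 4 (W = -36 + 4*10 = -36 + 40 = 4)
u(J) = 1 (u(J) = (2*J)/((2*J)) = (2*J)*(1/(2*J)) = 1)
(u(b(W, -4))*(-97))*E = (1*(-97))*12 = -97*12 = -1164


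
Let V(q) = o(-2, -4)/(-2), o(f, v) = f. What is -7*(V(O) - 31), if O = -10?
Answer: 210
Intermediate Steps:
V(q) = 1 (V(q) = -2/(-2) = -2*(-½) = 1)
-7*(V(O) - 31) = -7*(1 - 31) = -7*(-30) = 210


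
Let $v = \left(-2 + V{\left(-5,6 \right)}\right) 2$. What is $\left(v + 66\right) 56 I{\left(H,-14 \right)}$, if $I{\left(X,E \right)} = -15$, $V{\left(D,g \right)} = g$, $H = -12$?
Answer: $-62160$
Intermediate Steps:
$v = 8$ ($v = \left(-2 + 6\right) 2 = 4 \cdot 2 = 8$)
$\left(v + 66\right) 56 I{\left(H,-14 \right)} = \left(8 + 66\right) 56 \left(-15\right) = 74 \cdot 56 \left(-15\right) = 4144 \left(-15\right) = -62160$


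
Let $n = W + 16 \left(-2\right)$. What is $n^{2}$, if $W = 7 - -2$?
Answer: $529$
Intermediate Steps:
$W = 9$ ($W = 7 + 2 = 9$)
$n = -23$ ($n = 9 + 16 \left(-2\right) = 9 - 32 = -23$)
$n^{2} = \left(-23\right)^{2} = 529$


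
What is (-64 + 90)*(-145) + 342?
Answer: -3428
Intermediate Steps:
(-64 + 90)*(-145) + 342 = 26*(-145) + 342 = -3770 + 342 = -3428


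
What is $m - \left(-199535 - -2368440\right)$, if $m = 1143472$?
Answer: $-1025433$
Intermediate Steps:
$m - \left(-199535 - -2368440\right) = 1143472 - \left(-199535 - -2368440\right) = 1143472 - \left(-199535 + 2368440\right) = 1143472 - 2168905 = -1025433$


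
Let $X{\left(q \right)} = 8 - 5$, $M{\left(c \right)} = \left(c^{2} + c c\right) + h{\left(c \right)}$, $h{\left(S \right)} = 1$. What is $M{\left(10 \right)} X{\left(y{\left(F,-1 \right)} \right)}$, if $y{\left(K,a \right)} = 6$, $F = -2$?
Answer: $603$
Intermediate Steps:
$M{\left(c \right)} = 1 + 2 c^{2}$ ($M{\left(c \right)} = \left(c^{2} + c c\right) + 1 = \left(c^{2} + c^{2}\right) + 1 = 2 c^{2} + 1 = 1 + 2 c^{2}$)
$X{\left(q \right)} = 3$ ($X{\left(q \right)} = 8 - 5 = 3$)
$M{\left(10 \right)} X{\left(y{\left(F,-1 \right)} \right)} = \left(1 + 2 \cdot 10^{2}\right) 3 = \left(1 + 2 \cdot 100\right) 3 = \left(1 + 200\right) 3 = 201 \cdot 3 = 603$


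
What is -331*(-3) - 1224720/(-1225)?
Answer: 69747/35 ≈ 1992.8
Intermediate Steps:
-331*(-3) - 1224720/(-1225) = 993 - 1224720*(-1)/1225 = 993 - 810*(-216/175) = 993 + 34992/35 = 69747/35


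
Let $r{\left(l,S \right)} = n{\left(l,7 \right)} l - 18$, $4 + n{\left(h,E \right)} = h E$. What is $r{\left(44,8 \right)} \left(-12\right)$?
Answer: $-160296$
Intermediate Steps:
$n{\left(h,E \right)} = -4 + E h$ ($n{\left(h,E \right)} = -4 + h E = -4 + E h$)
$r{\left(l,S \right)} = -18 + l \left(-4 + 7 l\right)$ ($r{\left(l,S \right)} = \left(-4 + 7 l\right) l - 18 = l \left(-4 + 7 l\right) - 18 = -18 + l \left(-4 + 7 l\right)$)
$r{\left(44,8 \right)} \left(-12\right) = \left(-18 + 44 \left(-4 + 7 \cdot 44\right)\right) \left(-12\right) = \left(-18 + 44 \left(-4 + 308\right)\right) \left(-12\right) = \left(-18 + 44 \cdot 304\right) \left(-12\right) = \left(-18 + 13376\right) \left(-12\right) = 13358 \left(-12\right) = -160296$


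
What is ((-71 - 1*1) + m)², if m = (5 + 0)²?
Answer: 2209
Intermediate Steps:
m = 25 (m = 5² = 25)
((-71 - 1*1) + m)² = ((-71 - 1*1) + 25)² = ((-71 - 1) + 25)² = (-72 + 25)² = (-47)² = 2209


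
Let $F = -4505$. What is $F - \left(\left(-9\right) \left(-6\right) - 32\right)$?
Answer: $-4527$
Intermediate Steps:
$F - \left(\left(-9\right) \left(-6\right) - 32\right) = -4505 - \left(\left(-9\right) \left(-6\right) - 32\right) = -4505 - \left(54 - 32\right) = -4505 - 22 = -4527$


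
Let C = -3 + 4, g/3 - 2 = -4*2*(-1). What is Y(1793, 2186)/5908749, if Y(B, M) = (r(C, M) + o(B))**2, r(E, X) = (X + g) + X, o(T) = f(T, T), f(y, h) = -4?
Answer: 6447468/1969583 ≈ 3.2735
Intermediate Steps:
g = 30 (g = 6 + 3*(-4*2*(-1)) = 6 + 3*(-8*(-1)) = 6 + 3*8 = 6 + 24 = 30)
o(T) = -4
C = 1
r(E, X) = 30 + 2*X (r(E, X) = (X + 30) + X = (30 + X) + X = 30 + 2*X)
Y(B, M) = (26 + 2*M)**2 (Y(B, M) = ((30 + 2*M) - 4)**2 = (26 + 2*M)**2)
Y(1793, 2186)/5908749 = (4*(13 + 2186)**2)/5908749 = (4*2199**2)*(1/5908749) = (4*4835601)*(1/5908749) = 19342404*(1/5908749) = 6447468/1969583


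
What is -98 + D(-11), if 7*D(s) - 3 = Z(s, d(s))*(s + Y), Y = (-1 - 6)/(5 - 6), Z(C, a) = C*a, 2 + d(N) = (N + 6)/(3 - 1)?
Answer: -881/7 ≈ -125.86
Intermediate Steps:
d(N) = 1 + N/2 (d(N) = -2 + (N + 6)/(3 - 1) = -2 + (6 + N)/2 = -2 + (6 + N)*(1/2) = -2 + (3 + N/2) = 1 + N/2)
Y = 7 (Y = -7/(-1) = -7*(-1) = 7)
D(s) = 3/7 + s*(1 + s/2)*(7 + s)/7 (D(s) = 3/7 + ((s*(1 + s/2))*(s + 7))/7 = 3/7 + ((s*(1 + s/2))*(7 + s))/7 = 3/7 + (s*(1 + s/2)*(7 + s))/7 = 3/7 + s*(1 + s/2)*(7 + s)/7)
-98 + D(-11) = -98 + (3/7 - 11 + (1/14)*(-11)**3 + (9/14)*(-11)**2) = -98 + (3/7 - 11 + (1/14)*(-1331) + (9/14)*121) = -98 + (3/7 - 11 - 1331/14 + 1089/14) = -98 - 195/7 = -881/7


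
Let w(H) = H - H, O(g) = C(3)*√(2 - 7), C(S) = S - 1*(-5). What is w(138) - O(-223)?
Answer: -8*I*√5 ≈ -17.889*I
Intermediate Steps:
C(S) = 5 + S (C(S) = S + 5 = 5 + S)
O(g) = 8*I*√5 (O(g) = (5 + 3)*√(2 - 7) = 8*√(-5) = 8*(I*√5) = 8*I*√5)
w(H) = 0
w(138) - O(-223) = 0 - 8*I*√5 = -8*I*√5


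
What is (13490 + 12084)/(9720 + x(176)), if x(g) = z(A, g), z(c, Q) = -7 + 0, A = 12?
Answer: 25574/9713 ≈ 2.6330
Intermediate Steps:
z(c, Q) = -7
x(g) = -7
(13490 + 12084)/(9720 + x(176)) = (13490 + 12084)/(9720 - 7) = 25574/9713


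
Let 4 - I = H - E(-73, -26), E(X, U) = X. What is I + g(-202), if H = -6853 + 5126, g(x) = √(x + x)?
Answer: 1658 + 2*I*√101 ≈ 1658.0 + 20.1*I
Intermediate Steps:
g(x) = √2*√x (g(x) = √(2*x) = √2*√x)
H = -1727
I = 1658 (I = 4 - (-1727 - 1*(-73)) = 4 - (-1727 + 73) = 4 - 1*(-1654) = 4 + 1654 = 1658)
I + g(-202) = 1658 + √2*√(-202) = 1658 + √2*(I*√202) = 1658 + 2*I*√101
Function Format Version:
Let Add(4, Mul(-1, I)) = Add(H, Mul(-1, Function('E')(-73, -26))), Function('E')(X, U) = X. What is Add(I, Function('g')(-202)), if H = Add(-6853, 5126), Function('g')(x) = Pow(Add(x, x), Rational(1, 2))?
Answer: Add(1658, Mul(2, I, Pow(101, Rational(1, 2)))) ≈ Add(1658.0, Mul(20.100, I))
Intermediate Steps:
Function('g')(x) = Mul(Pow(2, Rational(1, 2)), Pow(x, Rational(1, 2))) (Function('g')(x) = Pow(Mul(2, x), Rational(1, 2)) = Mul(Pow(2, Rational(1, 2)), Pow(x, Rational(1, 2))))
H = -1727
I = 1658 (I = Add(4, Mul(-1, Add(-1727, Mul(-1, -73)))) = Add(4, Mul(-1, Add(-1727, 73))) = Add(4, Mul(-1, -1654)) = Add(4, 1654) = 1658)
Add(I, Function('g')(-202)) = Add(1658, Mul(Pow(2, Rational(1, 2)), Pow(-202, Rational(1, 2)))) = Add(1658, Mul(Pow(2, Rational(1, 2)), Mul(I, Pow(202, Rational(1, 2))))) = Add(1658, Mul(2, I, Pow(101, Rational(1, 2))))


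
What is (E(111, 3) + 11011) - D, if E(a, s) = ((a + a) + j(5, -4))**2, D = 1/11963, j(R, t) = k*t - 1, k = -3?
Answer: 781183899/11963 ≈ 65300.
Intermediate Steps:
j(R, t) = -1 - 3*t (j(R, t) = -3*t - 1 = -1 - 3*t)
D = 1/11963 ≈ 8.3591e-5
E(a, s) = (11 + 2*a)**2 (E(a, s) = ((a + a) + (-1 - 3*(-4)))**2 = (2*a + (-1 + 12))**2 = (2*a + 11)**2 = (11 + 2*a)**2)
(E(111, 3) + 11011) - D = ((11 + 2*111)**2 + 11011) - 1*1/11963 = ((11 + 222)**2 + 11011) - 1/11963 = (233**2 + 11011) - 1/11963 = (54289 + 11011) - 1/11963 = 65300 - 1/11963 = 781183899/11963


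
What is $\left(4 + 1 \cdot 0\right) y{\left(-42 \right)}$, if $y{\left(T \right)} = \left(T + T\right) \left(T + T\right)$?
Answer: $28224$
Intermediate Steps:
$y{\left(T \right)} = 4 T^{2}$ ($y{\left(T \right)} = 2 T 2 T = 4 T^{2}$)
$\left(4 + 1 \cdot 0\right) y{\left(-42 \right)} = \left(4 + 1 \cdot 0\right) 4 \left(-42\right)^{2} = \left(4 + 0\right) 4 \cdot 1764 = 4 \cdot 7056 = 28224$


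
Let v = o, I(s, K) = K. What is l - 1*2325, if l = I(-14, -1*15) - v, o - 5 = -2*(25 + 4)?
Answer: -2287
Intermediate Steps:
o = -53 (o = 5 - 2*(25 + 4) = 5 - 2*29 = 5 - 58 = -53)
v = -53
l = 38 (l = -1*15 - 1*(-53) = -15 + 53 = 38)
l - 1*2325 = 38 - 1*2325 = 38 - 2325 = -2287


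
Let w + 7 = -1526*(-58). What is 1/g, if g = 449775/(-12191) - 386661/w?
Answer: -1078915691/44519321526 ≈ -0.024235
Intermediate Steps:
w = 88501 (w = -7 - 1526*(-58) = -7 + 88508 = 88501)
g = -44519321526/1078915691 (g = 449775/(-12191) - 386661/88501 = 449775*(-1/12191) - 386661*1/88501 = -449775/12191 - 386661/88501 = -44519321526/1078915691 ≈ -41.263)
1/g = 1/(-44519321526/1078915691) = -1078915691/44519321526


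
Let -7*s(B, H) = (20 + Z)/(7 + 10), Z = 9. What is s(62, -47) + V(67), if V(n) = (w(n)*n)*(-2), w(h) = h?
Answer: -1068411/119 ≈ -8978.3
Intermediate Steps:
s(B, H) = -29/119 (s(B, H) = -(20 + 9)/(7*(7 + 10)) = -29/(7*17) = -1/7*29/17 = -29/119)
V(n) = -2*n**2 (V(n) = (n*n)*(-2) = n**2*(-2) = -2*n**2)
s(62, -47) + V(67) = -29/119 - 2*67**2 = -29/119 - 2*4489 = -29/119 - 8978 = -1068411/119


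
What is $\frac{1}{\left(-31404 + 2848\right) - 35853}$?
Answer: $- \frac{1}{64409} \approx -1.5526 \cdot 10^{-5}$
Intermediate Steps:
$\frac{1}{\left(-31404 + 2848\right) - 35853} = \frac{1}{-28556 - 35853} = \frac{1}{-64409} = - \frac{1}{64409}$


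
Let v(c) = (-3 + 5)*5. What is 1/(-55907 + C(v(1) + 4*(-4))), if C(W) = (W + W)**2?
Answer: -1/55763 ≈ -1.7933e-5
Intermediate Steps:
v(c) = 10 (v(c) = 2*5 = 10)
C(W) = 4*W**2 (C(W) = (2*W)**2 = 4*W**2)
1/(-55907 + C(v(1) + 4*(-4))) = 1/(-55907 + 4*(10 + 4*(-4))**2) = 1/(-55907 + 4*(10 - 16)**2) = 1/(-55907 + 4*(-6)**2) = 1/(-55907 + 4*36) = 1/(-55907 + 144) = 1/(-55763) = -1/55763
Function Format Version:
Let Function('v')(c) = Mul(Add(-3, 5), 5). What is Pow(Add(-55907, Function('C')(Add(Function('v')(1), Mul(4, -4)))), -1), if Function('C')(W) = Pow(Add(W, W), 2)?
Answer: Rational(-1, 55763) ≈ -1.7933e-5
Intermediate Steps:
Function('v')(c) = 10 (Function('v')(c) = Mul(2, 5) = 10)
Function('C')(W) = Mul(4, Pow(W, 2)) (Function('C')(W) = Pow(Mul(2, W), 2) = Mul(4, Pow(W, 2)))
Pow(Add(-55907, Function('C')(Add(Function('v')(1), Mul(4, -4)))), -1) = Pow(Add(-55907, Mul(4, Pow(Add(10, Mul(4, -4)), 2))), -1) = Pow(Add(-55907, Mul(4, Pow(Add(10, -16), 2))), -1) = Pow(Add(-55907, Mul(4, Pow(-6, 2))), -1) = Pow(Add(-55907, Mul(4, 36)), -1) = Pow(Add(-55907, 144), -1) = Pow(-55763, -1) = Rational(-1, 55763)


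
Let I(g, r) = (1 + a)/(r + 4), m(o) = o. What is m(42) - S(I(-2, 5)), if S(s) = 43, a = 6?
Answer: -1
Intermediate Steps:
I(g, r) = 7/(4 + r) (I(g, r) = (1 + 6)/(r + 4) = 7/(4 + r))
m(42) - S(I(-2, 5)) = 42 - 1*43 = 42 - 43 = -1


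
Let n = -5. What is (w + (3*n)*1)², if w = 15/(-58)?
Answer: 783225/3364 ≈ 232.83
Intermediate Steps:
w = -15/58 (w = 15*(-1/58) = -15/58 ≈ -0.25862)
(w + (3*n)*1)² = (-15/58 + (3*(-5))*1)² = (-15/58 - 15*1)² = (-15/58 - 15)² = (-885/58)² = 783225/3364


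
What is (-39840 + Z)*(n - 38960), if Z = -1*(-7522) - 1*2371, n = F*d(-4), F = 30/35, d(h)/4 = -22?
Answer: 9478699872/7 ≈ 1.3541e+9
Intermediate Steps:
d(h) = -88 (d(h) = 4*(-22) = -88)
F = 6/7 (F = 30*(1/35) = 6/7 ≈ 0.85714)
n = -528/7 (n = (6/7)*(-88) = -528/7 ≈ -75.429)
Z = 5151 (Z = 7522 - 2371 = 5151)
(-39840 + Z)*(n - 38960) = (-39840 + 5151)*(-528/7 - 38960) = -34689*(-273248/7) = 9478699872/7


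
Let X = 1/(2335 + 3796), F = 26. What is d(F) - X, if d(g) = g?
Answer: 159405/6131 ≈ 26.000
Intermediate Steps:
X = 1/6131 ≈ 0.00016311
d(F) - X = 26 - 1*1/6131 = 26 - 1/6131 = 159405/6131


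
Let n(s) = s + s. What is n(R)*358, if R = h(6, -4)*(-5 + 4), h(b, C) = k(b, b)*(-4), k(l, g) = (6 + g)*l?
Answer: 206208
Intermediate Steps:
k(l, g) = l*(6 + g)
h(b, C) = -4*b*(6 + b) (h(b, C) = (b*(6 + b))*(-4) = -4*b*(6 + b))
R = 288 (R = (-4*6*(6 + 6))*(-5 + 4) = -4*6*12*(-1) = -288*(-1) = 288)
n(s) = 2*s
n(R)*358 = (2*288)*358 = 576*358 = 206208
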